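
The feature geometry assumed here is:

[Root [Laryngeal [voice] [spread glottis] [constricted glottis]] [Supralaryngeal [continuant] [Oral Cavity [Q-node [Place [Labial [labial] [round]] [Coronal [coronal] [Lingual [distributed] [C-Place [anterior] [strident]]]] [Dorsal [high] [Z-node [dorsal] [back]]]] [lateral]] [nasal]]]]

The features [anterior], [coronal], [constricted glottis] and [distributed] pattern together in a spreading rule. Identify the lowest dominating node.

[anterior]: Root / Supralaryngeal / Oral Cavity / Q-node / Place / Coronal / Lingual / C-Place / [anterior].
[coronal]: Root / Supralaryngeal / Oral Cavity / Q-node / Place / Coronal / [coronal].
[constricted glottis]: Root / Laryngeal / [constricted glottis].
[distributed]: Root / Supralaryngeal / Oral Cavity / Q-node / Place / Coronal / Lingual / [distributed].
The lowest node appearing on every path is Root; each proper daughter of Root fails to dominate at least one of the listed features.

Root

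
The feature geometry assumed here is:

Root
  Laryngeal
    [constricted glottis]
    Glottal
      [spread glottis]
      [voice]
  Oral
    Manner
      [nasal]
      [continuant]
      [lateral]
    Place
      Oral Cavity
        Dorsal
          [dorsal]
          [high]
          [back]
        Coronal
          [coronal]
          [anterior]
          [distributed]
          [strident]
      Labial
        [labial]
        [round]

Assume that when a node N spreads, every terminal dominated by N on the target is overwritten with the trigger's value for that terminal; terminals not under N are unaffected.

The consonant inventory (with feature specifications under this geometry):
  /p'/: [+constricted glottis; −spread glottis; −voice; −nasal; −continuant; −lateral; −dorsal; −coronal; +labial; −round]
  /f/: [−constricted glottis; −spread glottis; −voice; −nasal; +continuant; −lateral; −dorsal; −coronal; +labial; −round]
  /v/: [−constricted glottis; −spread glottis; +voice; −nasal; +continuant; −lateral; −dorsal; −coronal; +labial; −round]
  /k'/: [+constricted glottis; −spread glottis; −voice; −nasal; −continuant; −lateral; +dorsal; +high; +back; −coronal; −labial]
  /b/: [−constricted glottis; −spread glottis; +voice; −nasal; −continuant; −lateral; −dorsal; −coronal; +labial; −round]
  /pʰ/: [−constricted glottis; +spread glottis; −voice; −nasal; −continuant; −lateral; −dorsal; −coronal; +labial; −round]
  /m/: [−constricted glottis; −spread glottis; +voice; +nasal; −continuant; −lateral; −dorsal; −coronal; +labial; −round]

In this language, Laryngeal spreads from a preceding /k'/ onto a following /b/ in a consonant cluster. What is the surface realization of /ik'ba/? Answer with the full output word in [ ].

[ik'p'a]

The Laryngeal node dominates the terminals [constricted glottis], [spread glottis], [voice].
After delinking /b/'s Laryngeal and linking /k'/'s, the affected terminals become [+constricted glottis], [−spread glottis], [−voice]; [nasal], [continuant], [lateral], … (outside Laryngeal) are retained from /b/.
Among the inventory, only /p'/ has exactly this specification, giving the surface form [ik'p'a].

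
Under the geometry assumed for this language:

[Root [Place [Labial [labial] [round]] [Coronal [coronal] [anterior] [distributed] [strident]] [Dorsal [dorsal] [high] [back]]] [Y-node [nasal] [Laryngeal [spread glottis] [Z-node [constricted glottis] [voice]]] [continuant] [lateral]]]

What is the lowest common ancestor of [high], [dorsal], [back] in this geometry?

Dorsal

[high] is immediately dominated by Dorsal.
[dorsal] is immediately dominated by Dorsal.
[back] is immediately dominated by Dorsal.
The lowest node appearing on every path is Dorsal; each proper daughter of Dorsal fails to dominate at least one of the listed features.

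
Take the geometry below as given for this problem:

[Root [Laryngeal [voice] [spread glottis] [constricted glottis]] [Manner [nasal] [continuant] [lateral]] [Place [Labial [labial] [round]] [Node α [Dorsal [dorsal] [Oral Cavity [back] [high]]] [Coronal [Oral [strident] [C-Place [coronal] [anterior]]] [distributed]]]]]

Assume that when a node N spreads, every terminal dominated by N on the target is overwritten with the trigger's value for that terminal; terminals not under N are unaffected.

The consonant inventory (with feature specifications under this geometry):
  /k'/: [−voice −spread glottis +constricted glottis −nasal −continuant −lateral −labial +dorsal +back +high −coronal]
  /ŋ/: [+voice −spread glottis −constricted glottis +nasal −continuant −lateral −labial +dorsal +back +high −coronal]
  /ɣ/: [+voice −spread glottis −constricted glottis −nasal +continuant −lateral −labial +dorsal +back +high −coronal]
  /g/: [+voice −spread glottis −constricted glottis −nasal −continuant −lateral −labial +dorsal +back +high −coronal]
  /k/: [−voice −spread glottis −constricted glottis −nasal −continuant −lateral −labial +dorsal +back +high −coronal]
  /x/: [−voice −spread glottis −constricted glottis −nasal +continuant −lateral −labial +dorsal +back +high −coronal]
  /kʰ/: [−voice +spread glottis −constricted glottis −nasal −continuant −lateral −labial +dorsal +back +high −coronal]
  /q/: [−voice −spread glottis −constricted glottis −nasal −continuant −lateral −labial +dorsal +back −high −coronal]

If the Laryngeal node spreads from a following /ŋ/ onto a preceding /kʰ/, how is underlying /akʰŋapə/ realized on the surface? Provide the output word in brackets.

The Laryngeal node dominates the terminals [voice], [spread glottis], [constricted glottis].
The target acquires /ŋ/'s values for everything under Laryngeal — [+voice], [−spread glottis], [−constricted glottis] — while keeping its own [nasal], [continuant], [lateral], ….
Among the inventory, only /g/ has exactly this specification, giving the surface form [agŋapə].

[agŋapə]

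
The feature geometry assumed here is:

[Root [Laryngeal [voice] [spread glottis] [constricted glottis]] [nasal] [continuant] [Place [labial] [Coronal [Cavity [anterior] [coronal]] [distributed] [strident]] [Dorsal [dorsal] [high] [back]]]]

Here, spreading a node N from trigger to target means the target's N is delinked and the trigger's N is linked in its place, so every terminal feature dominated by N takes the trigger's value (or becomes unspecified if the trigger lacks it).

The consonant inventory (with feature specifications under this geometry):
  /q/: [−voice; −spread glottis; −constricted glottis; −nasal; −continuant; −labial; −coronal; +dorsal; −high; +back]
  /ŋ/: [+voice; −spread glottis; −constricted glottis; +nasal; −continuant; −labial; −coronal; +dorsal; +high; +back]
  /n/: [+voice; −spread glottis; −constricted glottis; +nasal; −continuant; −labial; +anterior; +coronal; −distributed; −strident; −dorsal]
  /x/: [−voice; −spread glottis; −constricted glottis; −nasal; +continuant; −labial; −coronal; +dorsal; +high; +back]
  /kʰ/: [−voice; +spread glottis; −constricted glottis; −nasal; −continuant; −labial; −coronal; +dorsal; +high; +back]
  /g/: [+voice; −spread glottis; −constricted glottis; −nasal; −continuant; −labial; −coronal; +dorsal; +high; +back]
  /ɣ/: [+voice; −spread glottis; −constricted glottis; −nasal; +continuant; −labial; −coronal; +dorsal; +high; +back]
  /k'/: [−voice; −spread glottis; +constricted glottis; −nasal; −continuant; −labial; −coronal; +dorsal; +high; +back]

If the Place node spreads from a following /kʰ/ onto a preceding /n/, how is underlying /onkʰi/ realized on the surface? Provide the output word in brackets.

Place immediately or transitively dominates [labial], [anterior], [coronal], [distributed], [strident], [dorsal], [high], [back].
The target acquires /kʰ/'s values for everything under Place — [−labial], [−coronal], [+dorsal], [+high], [+back] — while keeping its own [voice], [spread glottis], [constricted glottis], ….
This feature bundle is that of [ŋ], so /onkʰi/ surfaces as [oŋkʰi].

[oŋkʰi]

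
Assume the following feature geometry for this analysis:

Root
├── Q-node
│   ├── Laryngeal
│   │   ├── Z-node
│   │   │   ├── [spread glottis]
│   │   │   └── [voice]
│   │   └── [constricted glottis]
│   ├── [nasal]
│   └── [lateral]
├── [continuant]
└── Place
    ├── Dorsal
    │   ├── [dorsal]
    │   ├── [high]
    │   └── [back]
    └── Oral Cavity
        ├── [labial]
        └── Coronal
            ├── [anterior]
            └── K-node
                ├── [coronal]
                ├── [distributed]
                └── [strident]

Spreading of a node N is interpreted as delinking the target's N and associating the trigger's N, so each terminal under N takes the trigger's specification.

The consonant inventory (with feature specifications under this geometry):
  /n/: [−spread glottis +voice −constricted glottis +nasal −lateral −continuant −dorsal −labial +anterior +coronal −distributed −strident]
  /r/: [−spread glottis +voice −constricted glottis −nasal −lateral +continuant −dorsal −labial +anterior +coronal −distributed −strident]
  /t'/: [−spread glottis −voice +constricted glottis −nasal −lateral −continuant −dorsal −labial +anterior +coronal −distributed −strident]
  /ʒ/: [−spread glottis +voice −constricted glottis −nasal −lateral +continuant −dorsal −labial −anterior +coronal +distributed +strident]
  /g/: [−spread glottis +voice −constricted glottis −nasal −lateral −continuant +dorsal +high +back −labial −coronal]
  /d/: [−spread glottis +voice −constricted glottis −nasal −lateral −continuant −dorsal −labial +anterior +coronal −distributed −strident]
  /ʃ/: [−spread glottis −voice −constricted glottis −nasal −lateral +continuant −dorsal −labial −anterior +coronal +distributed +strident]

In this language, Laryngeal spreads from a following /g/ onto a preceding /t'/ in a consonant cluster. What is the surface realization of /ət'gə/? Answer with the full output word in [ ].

[ədgə]

Terminals under Laryngeal in this geometry: [spread glottis], [voice], [constricted glottis].
Spreading Laryngeal from /g/ onto /t'/ replaces those values with /g/'s: [−spread glottis], [+voice], [−constricted glottis]. Features outside Laryngeal ([nasal], [lateral], [continuant], …) stay as in /t'/.
This feature bundle is that of [d], so /ət'gə/ surfaces as [ədgə].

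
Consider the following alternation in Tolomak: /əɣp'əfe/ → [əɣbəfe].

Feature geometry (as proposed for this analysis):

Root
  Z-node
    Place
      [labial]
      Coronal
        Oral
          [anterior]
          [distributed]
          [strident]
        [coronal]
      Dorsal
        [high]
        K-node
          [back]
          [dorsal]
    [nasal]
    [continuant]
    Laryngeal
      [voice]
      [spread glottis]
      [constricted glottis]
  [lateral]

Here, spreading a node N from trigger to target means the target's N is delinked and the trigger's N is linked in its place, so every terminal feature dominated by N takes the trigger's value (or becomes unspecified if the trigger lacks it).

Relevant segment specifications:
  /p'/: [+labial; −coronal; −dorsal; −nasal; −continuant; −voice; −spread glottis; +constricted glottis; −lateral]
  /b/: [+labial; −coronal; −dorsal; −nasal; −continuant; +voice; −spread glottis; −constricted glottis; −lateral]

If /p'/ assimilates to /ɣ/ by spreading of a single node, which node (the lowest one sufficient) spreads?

The alternation /p'/ → [b] changes [voice], [constricted glottis] and nothing else.
These terminals are all dominated by Laryngeal, and no proper subconstituent of Laryngeal covers them all; Laryngeal is their lowest common ancestor.
If Laryngeal spreads, every terminal under it takes /ɣ/'s value, producing [b] as observed.
[dorsal], [continuant] — on which /ɣ/ differs from /p'/ — are unchanged, so neither Z-node nor anything higher can have spread; the constituent is no larger than Laryngeal.

Laryngeal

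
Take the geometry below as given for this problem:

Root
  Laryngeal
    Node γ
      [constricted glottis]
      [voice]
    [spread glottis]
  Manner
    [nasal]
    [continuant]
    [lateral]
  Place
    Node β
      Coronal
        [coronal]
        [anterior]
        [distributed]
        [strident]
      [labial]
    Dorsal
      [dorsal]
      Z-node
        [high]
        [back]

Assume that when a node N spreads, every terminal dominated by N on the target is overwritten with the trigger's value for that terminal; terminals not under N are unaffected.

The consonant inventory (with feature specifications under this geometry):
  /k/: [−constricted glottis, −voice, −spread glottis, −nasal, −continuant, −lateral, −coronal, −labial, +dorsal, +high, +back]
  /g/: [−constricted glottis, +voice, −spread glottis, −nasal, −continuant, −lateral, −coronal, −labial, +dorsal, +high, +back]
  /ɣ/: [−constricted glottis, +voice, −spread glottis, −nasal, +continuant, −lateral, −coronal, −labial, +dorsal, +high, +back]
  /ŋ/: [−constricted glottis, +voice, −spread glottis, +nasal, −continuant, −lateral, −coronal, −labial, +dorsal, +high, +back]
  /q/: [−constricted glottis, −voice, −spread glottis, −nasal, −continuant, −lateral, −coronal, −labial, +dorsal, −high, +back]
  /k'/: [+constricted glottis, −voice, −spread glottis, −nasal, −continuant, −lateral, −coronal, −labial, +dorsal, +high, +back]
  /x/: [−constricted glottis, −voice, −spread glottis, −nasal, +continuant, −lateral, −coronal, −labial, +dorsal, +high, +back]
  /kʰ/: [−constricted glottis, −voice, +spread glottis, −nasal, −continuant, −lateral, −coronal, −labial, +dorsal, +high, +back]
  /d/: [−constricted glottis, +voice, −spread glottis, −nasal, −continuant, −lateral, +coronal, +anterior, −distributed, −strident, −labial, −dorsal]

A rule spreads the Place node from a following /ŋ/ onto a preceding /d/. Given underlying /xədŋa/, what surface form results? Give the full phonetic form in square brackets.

[xəgŋa]

The Place node dominates the terminals [coronal], [anterior], [distributed], [strident], [labial], [dorsal], [high], [back].
Spreading Place from /ŋ/ onto /d/ replaces those values with /ŋ/'s: [−coronal], [−labial], [+dorsal], [+high], [+back]. Features outside Place ([constricted glottis], [voice], [spread glottis], …) stay as in /d/.
This feature bundle is that of [g], so /xədŋa/ surfaces as [xəgŋa].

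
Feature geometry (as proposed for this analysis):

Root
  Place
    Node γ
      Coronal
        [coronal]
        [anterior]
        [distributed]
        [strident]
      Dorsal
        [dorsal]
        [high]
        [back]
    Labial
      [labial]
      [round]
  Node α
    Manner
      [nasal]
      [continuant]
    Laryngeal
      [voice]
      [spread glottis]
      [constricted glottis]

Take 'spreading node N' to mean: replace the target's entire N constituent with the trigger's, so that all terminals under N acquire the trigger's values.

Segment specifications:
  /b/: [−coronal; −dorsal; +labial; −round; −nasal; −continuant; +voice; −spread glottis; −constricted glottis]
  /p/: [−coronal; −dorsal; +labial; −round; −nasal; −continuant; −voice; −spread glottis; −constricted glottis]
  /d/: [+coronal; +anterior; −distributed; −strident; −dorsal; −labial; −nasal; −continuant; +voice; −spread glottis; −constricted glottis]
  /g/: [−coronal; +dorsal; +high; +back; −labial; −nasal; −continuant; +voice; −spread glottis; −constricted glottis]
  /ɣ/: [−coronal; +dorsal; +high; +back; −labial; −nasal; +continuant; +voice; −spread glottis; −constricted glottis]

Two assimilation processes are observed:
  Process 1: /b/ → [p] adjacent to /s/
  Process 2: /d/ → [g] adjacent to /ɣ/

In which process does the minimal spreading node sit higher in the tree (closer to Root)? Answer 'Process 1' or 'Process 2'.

Process 1: the feature that changes is [voice]; the minimal node is [voice] (depth 3).
Process 2 alters [coronal], [anterior], [distributed], [strident], [dorsal], [high], [back]; the lowest common ancestor is Node γ (depth 2 from Root).
Depth 2 < depth 3; Process 2 involves the structurally higher constituent Node γ.

Process 2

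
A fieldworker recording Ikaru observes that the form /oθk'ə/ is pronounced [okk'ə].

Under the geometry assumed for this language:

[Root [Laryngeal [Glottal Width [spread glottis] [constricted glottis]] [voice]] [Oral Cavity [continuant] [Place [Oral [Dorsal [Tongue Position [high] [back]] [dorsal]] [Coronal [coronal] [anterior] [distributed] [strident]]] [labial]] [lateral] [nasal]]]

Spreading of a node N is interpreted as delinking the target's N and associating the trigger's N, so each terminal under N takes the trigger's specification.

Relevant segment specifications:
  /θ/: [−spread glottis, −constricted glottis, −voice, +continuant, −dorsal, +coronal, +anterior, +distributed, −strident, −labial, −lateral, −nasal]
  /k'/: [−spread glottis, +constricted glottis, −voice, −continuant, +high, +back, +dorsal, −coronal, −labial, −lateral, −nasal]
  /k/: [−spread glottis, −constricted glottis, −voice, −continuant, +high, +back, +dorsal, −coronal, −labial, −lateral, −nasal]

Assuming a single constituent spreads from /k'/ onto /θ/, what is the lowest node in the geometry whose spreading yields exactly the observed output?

Oral Cavity

/θ/ and [k] differ in [continuant], [coronal], [anterior], [distributed], [strident], [dorsal], [high], [back]; every other specified feature is identical.
In this geometry the lowest node dominating all of them is Oral Cavity: every daughter of Oral Cavity dominates only a proper subset, so no lower node suffices.
Delinking /θ/'s Oral Cavity and associating /k'/'s Oral Cavity gives precisely the feature bundle of [k].
Had Root spread, [constricted glottis] would have taken /k'/'s value; it stays as in /θ/, confirming the spreading constituent is exactly Oral Cavity.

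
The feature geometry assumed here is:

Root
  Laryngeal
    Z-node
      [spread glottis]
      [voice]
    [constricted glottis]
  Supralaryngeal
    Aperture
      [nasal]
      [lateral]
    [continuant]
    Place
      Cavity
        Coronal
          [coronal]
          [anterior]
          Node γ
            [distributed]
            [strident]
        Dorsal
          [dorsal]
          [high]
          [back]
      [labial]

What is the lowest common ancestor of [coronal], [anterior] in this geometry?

Coronal

[coronal] lies under Coronal (below Supralaryngeal).
[anterior]: Root → Supralaryngeal → Place → Cavity → Coronal → [anterior].
The lowest node appearing on every path is Coronal; each proper daughter of Coronal fails to dominate at least one of the listed features.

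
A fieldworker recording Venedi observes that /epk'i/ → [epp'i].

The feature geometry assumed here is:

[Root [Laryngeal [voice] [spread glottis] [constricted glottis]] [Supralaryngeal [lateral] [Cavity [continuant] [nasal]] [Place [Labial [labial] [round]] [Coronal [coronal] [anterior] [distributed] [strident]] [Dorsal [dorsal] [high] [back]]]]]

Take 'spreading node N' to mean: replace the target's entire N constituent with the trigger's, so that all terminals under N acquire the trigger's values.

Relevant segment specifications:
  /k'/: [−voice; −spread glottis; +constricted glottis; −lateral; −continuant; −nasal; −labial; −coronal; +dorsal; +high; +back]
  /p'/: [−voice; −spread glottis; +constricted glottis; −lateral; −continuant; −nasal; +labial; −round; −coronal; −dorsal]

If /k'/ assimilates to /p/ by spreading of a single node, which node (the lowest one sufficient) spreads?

Place

Comparing /k'/ with its surface form [p'], the features that change are [labial], [round], [dorsal], [high], [back].
These terminals are all dominated by Place, and no proper subconstituent of Place covers them all; Place is their lowest common ancestor.
Delinking /k'/'s Place and associating /p/'s Place gives precisely the feature bundle of [p'].
[constricted glottis] stays as in /k'/ although /p/ differs there, so no node dominating it spread; among the remaining candidates Place is the lowest that derives the output.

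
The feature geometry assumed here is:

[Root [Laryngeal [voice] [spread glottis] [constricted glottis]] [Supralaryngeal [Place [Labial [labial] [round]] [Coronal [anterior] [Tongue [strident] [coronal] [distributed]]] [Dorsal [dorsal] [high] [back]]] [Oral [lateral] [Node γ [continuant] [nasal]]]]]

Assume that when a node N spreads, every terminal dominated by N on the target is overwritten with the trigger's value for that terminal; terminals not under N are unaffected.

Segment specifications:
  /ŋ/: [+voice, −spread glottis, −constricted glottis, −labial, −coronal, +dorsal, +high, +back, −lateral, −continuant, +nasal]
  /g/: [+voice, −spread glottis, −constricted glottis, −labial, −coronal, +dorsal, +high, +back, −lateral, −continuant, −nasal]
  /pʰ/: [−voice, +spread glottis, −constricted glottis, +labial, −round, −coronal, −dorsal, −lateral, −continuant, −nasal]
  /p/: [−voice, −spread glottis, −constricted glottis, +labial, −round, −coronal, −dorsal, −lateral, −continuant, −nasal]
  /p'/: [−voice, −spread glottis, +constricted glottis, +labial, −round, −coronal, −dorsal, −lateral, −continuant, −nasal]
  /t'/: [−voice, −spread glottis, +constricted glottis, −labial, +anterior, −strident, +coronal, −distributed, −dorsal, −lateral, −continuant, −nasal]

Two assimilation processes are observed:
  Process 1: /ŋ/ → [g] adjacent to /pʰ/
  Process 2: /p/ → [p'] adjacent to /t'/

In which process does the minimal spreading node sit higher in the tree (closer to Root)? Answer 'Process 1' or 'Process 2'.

In Process 1, [nasal] changes, so the minimal spreading node is [nasal] at depth 4.
Process 2 alters [constricted glottis]; the lowest dominating node is [constricted glottis] (depth 2 from Root).
[constricted glottis] is closer to Root than [nasal], so Process 2 spreads the higher node.

Process 2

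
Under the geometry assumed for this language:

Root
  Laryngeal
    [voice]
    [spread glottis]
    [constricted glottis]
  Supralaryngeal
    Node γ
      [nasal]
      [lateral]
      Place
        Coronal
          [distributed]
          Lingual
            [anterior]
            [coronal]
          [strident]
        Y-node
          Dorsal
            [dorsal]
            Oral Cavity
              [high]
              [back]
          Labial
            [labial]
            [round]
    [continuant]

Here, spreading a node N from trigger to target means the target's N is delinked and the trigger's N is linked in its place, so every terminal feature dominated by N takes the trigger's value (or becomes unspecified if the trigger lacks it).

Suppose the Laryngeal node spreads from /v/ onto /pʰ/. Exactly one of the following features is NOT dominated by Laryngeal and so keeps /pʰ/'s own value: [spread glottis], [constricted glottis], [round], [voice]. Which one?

[round]

The terminals dominated by Laryngeal are [voice], [spread glottis], [constricted glottis].
[spread glottis], [constricted glottis], [voice] all lie under Laryngeal, so they are overwritten when Laryngeal spreads.
[round] attaches under Labial, not under Laryngeal, so /pʰ/ retains its own value for [round].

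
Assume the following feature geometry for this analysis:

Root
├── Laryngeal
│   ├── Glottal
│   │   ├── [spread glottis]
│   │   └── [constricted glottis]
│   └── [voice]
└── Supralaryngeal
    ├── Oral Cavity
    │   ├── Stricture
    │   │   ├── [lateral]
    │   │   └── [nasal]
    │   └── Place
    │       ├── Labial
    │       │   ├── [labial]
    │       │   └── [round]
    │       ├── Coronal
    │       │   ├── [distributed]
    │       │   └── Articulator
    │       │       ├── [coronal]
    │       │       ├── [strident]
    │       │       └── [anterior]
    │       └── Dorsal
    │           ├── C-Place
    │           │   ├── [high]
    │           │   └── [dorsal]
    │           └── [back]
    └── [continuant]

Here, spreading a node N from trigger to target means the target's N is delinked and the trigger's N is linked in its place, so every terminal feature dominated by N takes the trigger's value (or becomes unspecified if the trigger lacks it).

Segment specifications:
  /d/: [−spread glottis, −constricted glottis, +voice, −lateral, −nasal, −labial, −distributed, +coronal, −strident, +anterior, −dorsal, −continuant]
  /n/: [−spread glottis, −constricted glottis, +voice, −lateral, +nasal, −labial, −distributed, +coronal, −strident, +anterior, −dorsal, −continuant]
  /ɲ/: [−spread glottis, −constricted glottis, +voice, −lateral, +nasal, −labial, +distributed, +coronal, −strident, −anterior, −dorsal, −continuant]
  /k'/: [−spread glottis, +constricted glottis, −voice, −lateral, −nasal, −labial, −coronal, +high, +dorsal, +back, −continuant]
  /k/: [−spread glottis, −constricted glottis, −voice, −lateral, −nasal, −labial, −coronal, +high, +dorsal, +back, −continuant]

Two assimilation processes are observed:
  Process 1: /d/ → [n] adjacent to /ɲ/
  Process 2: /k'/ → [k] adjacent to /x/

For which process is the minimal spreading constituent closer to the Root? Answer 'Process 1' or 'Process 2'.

In Process 1, [nasal] changes, so the minimal spreading node is [nasal] at depth 4.
In Process 2, [constricted glottis] changes, so the minimal spreading node is [constricted glottis] at depth 3.
[constricted glottis] (depth 3) sits above [nasal] (depth 4), making Process 2 the one with the higher spreading node.

Process 2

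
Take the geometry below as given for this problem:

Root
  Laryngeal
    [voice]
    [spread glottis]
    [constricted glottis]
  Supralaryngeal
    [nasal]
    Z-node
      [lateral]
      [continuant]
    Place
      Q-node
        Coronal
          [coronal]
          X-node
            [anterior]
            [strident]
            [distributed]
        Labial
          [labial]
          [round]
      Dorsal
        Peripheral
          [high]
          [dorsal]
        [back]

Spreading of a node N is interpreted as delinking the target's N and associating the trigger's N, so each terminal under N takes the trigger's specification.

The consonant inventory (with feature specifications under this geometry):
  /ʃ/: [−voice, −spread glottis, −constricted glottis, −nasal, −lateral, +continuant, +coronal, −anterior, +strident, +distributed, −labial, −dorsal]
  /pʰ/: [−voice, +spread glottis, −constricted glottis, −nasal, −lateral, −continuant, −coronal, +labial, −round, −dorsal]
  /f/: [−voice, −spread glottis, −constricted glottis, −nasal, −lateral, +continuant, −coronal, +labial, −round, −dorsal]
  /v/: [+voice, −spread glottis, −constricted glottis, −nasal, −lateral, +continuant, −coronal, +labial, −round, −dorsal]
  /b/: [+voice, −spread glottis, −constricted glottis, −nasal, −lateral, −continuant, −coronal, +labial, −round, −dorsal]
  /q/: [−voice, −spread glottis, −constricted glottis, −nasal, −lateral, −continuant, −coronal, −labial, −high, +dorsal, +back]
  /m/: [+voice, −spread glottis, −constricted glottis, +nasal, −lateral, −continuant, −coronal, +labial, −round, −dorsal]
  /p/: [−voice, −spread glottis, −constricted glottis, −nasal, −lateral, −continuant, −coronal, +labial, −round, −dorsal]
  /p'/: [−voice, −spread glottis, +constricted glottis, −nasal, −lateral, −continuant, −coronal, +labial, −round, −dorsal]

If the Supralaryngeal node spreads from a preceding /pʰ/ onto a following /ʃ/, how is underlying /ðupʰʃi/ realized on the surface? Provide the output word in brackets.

[ðupʰpi]

Supralaryngeal immediately or transitively dominates [nasal], [lateral], [continuant], [coronal], [anterior], [strident], [distributed], [labial], [round], [high], [dorsal], [back].
After delinking /ʃ/'s Supralaryngeal and linking /pʰ/'s, the affected terminals become [−nasal], [−lateral], [−continuant], [−coronal], [+labial], [−round], [−dorsal]; [voice], [spread glottis], [constricted glottis] (outside Supralaryngeal) are retained from /ʃ/.
This feature bundle is that of [p], so /ðupʰʃi/ surfaces as [ðupʰpi].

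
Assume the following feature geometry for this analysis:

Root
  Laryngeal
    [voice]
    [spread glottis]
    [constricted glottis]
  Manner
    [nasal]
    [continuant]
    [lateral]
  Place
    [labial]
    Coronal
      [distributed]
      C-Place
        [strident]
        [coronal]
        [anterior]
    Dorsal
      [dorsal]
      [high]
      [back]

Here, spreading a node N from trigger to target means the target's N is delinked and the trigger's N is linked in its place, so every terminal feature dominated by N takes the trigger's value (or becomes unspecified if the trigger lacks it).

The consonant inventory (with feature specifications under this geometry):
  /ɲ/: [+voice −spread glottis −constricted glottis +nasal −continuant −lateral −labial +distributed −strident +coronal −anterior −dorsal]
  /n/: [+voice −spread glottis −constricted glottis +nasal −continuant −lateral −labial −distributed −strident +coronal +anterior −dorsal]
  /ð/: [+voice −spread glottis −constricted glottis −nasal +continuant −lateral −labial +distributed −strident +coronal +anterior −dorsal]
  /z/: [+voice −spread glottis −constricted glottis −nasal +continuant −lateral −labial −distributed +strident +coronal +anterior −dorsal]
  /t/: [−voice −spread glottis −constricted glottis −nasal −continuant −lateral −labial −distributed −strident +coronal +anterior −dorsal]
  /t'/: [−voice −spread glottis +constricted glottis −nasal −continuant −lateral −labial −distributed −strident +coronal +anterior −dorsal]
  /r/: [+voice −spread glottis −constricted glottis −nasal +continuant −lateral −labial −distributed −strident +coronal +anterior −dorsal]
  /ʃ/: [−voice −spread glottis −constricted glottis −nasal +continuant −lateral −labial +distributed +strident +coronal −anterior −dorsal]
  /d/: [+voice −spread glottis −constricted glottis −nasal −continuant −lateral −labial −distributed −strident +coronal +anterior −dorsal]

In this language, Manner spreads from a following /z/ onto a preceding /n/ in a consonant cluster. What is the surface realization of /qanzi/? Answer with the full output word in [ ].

[qarzi]

The Manner node dominates the terminals [nasal], [continuant], [lateral].
The target acquires /z/'s values for everything under Manner — [−nasal], [+continuant], [−lateral] — while keeping its own [voice], [spread glottis], [constricted glottis], ….
The resulting bundle matches /r/ in the inventory; substituting it for /n/ gives [qarzi].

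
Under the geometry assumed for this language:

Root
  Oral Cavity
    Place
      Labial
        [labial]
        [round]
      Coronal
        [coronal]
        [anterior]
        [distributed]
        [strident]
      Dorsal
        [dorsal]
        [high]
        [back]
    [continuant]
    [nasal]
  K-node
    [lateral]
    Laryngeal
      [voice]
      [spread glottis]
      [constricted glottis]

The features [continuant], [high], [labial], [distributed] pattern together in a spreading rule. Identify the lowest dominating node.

[continuant]: Root ▹ Oral Cavity ▹ [continuant].
[high]: Root ▹ Oral Cavity ▹ Place ▹ Dorsal ▹ [high].
[labial]: Root ▹ Oral Cavity ▹ Place ▹ Labial ▹ [labial].
[distributed] lies under Coronal (below Oral Cavity).
Oral Cavity is the lowest common ancestor — every listed feature sits under it, and no single subconstituent of Oral Cavity covers them all.

Oral Cavity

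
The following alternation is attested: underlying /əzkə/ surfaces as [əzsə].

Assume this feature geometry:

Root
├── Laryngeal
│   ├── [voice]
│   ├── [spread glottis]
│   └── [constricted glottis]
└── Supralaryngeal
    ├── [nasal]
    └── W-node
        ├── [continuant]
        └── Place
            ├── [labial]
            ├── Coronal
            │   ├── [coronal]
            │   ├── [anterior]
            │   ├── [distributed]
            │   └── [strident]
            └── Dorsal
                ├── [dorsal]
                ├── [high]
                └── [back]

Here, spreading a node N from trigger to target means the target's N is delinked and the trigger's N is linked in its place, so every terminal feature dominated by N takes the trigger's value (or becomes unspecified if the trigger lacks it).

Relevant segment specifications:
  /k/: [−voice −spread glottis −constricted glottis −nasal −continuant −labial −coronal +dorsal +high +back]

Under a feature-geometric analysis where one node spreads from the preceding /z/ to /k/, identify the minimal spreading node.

The alternation /k/ → [s] changes [continuant], [coronal], [anterior], [distributed], [strident], [dorsal], [high], [back] and nothing else.
Tracing each changed feature up the tree, the paths first meet at W-node; any lower node misses at least one of them.
If W-node spreads, every terminal under it takes /z/'s value, producing [s] as observed.
[voice] stays as in /k/ although /z/ differs there, so no node dominating it spread; among the remaining candidates W-node is the lowest that derives the output.

W-node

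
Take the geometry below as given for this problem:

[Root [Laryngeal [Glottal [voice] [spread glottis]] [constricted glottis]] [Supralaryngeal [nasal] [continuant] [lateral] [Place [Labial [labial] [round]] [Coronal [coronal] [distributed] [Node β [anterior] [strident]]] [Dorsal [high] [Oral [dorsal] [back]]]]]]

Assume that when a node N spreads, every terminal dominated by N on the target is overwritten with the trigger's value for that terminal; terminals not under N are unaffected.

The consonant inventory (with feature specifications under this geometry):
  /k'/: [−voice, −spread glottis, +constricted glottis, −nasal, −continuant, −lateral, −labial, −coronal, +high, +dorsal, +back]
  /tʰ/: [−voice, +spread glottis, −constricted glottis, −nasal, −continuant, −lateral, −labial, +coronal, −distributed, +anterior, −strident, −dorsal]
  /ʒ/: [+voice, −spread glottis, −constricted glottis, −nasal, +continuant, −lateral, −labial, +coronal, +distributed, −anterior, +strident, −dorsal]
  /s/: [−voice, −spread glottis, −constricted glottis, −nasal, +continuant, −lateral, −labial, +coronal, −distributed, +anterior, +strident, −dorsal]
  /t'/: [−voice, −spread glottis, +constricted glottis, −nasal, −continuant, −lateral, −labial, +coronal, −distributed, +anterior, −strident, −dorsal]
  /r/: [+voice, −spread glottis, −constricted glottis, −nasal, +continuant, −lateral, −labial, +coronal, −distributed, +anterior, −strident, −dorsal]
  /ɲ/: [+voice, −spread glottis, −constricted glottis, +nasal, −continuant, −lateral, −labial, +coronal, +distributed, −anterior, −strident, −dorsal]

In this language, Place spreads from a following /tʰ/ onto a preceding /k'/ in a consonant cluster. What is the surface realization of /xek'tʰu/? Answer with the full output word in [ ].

Place immediately or transitively dominates [labial], [round], [coronal], [distributed], [anterior], [strident], [high], [dorsal], [back].
The target acquires /tʰ/'s values for everything under Place — [−labial], [+coronal], [−distributed], [+anterior], [−strident], [−dorsal] — while keeping its own [voice], [spread glottis], [constricted glottis], ….
Among the inventory, only /t'/ has exactly this specification, giving the surface form [xet'tʰu].

[xet'tʰu]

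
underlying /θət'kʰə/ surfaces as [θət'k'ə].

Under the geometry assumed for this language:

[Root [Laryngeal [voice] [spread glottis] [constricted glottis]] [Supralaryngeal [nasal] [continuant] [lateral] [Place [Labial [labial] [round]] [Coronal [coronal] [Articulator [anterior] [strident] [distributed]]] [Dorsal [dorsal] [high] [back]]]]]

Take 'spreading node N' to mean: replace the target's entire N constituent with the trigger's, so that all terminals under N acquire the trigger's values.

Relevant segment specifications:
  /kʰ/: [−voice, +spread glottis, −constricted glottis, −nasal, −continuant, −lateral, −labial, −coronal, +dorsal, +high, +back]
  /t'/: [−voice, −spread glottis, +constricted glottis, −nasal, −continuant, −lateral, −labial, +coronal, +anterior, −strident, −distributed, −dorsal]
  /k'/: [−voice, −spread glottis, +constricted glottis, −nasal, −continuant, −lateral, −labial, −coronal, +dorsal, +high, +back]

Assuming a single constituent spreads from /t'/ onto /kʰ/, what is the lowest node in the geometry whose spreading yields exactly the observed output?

Comparing /kʰ/ with its surface form [k'], the features that change are [spread glottis], [constricted glottis].
These terminals are all dominated by Laryngeal, and no proper subconstituent of Laryngeal covers them all; Laryngeal is their lowest common ancestor.
Delinking /kʰ/'s Laryngeal and associating /t'/'s Laryngeal gives precisely the feature bundle of [k'].
Had Root spread, [dorsal], [coronal] would have taken /t'/'s values; they stay as in /kʰ/, confirming the spreading constituent is exactly Laryngeal.

Laryngeal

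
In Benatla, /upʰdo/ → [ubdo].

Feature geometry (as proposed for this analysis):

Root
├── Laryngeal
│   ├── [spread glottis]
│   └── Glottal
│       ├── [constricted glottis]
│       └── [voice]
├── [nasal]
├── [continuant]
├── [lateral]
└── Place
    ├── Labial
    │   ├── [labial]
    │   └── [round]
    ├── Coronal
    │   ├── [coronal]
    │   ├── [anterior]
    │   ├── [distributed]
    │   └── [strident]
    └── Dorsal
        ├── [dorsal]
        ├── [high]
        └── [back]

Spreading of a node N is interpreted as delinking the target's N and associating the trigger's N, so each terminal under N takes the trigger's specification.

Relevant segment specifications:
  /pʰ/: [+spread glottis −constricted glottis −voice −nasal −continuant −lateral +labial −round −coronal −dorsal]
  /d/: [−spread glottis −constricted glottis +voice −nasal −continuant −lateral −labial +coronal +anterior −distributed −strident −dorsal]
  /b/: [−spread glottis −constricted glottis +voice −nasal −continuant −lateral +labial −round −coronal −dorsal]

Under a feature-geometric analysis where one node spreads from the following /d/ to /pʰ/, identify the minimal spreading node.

Feature comparison: [voice], [spread glottis] differ between /pʰ/ and [b]; the remaining terminals match.
The smallest constituent containing every changed terminal is Laryngeal — each of its daughters lacks at least one of the affected features.
Spreading Laryngeal from /d/ overwrites each of those terminals with /d/'s values, yielding exactly [b].
Had Root spread, [labial], [coronal] would have taken /d/'s values; they stay as in /pʰ/, confirming the spreading constituent is exactly Laryngeal.

Laryngeal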